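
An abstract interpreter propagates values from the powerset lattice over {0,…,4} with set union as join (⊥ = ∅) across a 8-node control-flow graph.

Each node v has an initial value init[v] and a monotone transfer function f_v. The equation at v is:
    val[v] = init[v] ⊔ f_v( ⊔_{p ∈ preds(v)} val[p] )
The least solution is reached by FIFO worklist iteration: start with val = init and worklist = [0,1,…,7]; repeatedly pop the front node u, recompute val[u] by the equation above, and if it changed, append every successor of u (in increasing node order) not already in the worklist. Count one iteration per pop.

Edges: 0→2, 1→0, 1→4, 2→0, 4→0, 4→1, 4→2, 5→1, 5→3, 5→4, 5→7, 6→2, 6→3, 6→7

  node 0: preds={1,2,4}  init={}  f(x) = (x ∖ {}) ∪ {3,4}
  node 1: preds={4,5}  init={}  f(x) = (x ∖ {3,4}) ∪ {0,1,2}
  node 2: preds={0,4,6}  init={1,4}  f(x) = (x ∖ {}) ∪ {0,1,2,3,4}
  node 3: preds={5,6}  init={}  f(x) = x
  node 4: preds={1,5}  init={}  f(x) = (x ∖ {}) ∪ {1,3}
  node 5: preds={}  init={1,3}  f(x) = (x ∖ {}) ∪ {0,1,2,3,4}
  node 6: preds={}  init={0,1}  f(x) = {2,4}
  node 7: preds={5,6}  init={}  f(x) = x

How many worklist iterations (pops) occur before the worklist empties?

16

Trace (16 dequeues):
  [1] u=0 | in {1,4} | out {1,3,4} | prev {} | push {}
  [2] u=1 | in {1,3} | out {0,1,2} | prev {} | push {0}
  [3] u=2 | in {0,1,3,4} | out {0,1,2,3,4} | prev {1,4} | push {}
  [4] u=3 | in {0,1,3} | out {0,1,3} | prev {} | push {}
  [5] u=4 | in {0,1,2,3} | out {0,1,2,3} | prev {} | push {1,2}
  [6] u=5 | in {} | out {0,1,2,3,4} | prev {1,3} | push {3,4}
  [7] u=6 | in {} | out {0,1,2,4} | prev {0,1} | push {}
  [8] u=7 | in {0,1,2,3,4} | out {0,1,2,3,4} | prev {} | push {}
  [9] u=0 | in {0,1,2,3,4} | out {0,1,2,3,4} | prev {1,3,4} | push {}
  [10] u=1 | in {0,1,2,3,4} | out {0,1,2} | ==
  [11] u=2 | in {0,1,2,3,4} | out {0,1,2,3,4} | ==
  [12] u=3 | in {0,1,2,3,4} | out {0,1,2,3,4} | prev {0,1,3} | push {}
  [13] u=4 | in {0,1,2,3,4} | out {0,1,2,3,4} | prev {0,1,2,3} | push {0,1,2}
  [14] u=0 | in {0,1,2,3,4} | out {0,1,2,3,4} | ==
  [15] u=1 | in {0,1,2,3,4} | out {0,1,2} | ==
  [16] u=2 | in {0,1,2,3,4} | out {0,1,2,3,4} | ==

Converged values:
  [0] {0,1,2,3,4}
  [1] {0,1,2}
  [2] {0,1,2,3,4}
  [3] {0,1,2,3,4}
  [4] {0,1,2,3,4}
  [5] {0,1,2,3,4}
  [6] {0,1,2,4}
  [7] {0,1,2,3,4}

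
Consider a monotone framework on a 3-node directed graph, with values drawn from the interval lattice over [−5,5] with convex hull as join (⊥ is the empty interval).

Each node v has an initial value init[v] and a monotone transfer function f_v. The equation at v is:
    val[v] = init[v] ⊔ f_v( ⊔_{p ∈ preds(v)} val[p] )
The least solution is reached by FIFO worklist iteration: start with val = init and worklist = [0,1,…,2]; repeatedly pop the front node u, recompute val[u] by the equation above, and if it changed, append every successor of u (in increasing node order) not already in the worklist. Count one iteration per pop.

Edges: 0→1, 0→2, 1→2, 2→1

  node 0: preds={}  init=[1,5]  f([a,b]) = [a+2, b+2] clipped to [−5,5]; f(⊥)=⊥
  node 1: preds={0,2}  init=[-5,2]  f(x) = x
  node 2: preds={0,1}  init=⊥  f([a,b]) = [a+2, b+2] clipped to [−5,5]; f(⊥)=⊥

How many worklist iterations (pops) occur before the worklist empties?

4

Worklist (4 pops):
  #1 pop 0: in=⊥ → [1,5] (no change)
  #2 pop 1: in=[1,5] → [-5,5] (was [-5,2]); enqueue []
  #3 pop 2: in=[-5,5] → [-3,5] (was ⊥); enqueue [1]
  #4 pop 1: in=[-3,5] → [-5,5] (no change)

Fixpoint:
  val[0] = [1,5]
  val[1] = [-5,5]
  val[2] = [-3,5]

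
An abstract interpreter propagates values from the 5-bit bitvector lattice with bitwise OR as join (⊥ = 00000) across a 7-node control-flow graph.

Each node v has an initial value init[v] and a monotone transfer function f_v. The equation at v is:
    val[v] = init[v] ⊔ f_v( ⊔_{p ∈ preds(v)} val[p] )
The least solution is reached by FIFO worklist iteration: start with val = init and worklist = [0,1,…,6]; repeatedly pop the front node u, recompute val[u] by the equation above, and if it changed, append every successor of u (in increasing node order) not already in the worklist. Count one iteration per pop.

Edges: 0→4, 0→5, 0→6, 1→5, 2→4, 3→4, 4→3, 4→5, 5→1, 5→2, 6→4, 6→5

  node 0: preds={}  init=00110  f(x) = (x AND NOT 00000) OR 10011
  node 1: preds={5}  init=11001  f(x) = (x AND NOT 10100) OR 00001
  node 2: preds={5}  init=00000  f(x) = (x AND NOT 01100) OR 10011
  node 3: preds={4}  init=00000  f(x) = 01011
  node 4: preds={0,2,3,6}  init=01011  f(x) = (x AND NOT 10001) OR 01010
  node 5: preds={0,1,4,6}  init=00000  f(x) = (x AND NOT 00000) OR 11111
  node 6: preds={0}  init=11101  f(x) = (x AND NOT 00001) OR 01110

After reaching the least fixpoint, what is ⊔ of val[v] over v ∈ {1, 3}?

Trace (12 dequeues):
  [1] u=0 | in 00000 | out 10111 | prev 00110 | push {}
  [2] u=1 | in 00000 | out 11001 | ==
  [3] u=2 | in 00000 | out 10011 | prev 00000 | push {}
  [4] u=3 | in 01011 | out 01011 | prev 00000 | push {}
  [5] u=4 | in 11111 | out 01111 | prev 01011 | push {3}
  [6] u=5 | in 11111 | out 11111 | prev 00000 | push {1,2}
  [7] u=6 | in 10111 | out 11111 | prev 11101 | push {4,5}
  [8] u=3 | in 01111 | out 01011 | ==
  [9] u=1 | in 11111 | out 11011 | prev 11001 | push {}
  [10] u=2 | in 11111 | out 10011 | ==
  [11] u=4 | in 11111 | out 01111 | ==
  [12] u=5 | in 11111 | out 11111 | ==

Converged values:
  [0] 10111
  [1] 11011
  [2] 10011
  [3] 01011
  [4] 01111
  [5] 11111
  [6] 11111

11011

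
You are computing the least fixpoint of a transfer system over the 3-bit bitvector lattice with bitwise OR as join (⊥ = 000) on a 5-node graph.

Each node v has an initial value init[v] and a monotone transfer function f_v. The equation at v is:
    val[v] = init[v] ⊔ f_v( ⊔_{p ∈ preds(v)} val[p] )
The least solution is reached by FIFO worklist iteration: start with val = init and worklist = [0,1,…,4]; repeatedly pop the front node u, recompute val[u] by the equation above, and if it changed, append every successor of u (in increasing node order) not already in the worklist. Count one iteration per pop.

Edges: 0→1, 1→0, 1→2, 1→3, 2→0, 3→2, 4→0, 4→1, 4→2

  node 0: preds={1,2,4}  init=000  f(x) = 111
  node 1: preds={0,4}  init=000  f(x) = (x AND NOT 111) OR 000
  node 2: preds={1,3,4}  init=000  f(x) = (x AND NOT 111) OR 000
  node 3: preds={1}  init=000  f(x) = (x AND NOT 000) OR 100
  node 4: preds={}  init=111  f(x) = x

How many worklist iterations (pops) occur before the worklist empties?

Iteration log — 6 steps:
  step 1. node 0  ⊔preds=111  new=111  old=000  +wl: 
  step 2. node 1  ⊔preds=111  new=000  stable
  step 3. node 2  ⊔preds=111  new=000  stable
  step 4. node 3  ⊔preds=000  new=100  old=000  +wl: 2
  step 5. node 4  ⊔preds=000  new=111  stable
  step 6. node 2  ⊔preds=111  new=000  stable

Least fixpoint reached:
  node 0: 111
  node 1: 000
  node 2: 000
  node 3: 100
  node 4: 111

6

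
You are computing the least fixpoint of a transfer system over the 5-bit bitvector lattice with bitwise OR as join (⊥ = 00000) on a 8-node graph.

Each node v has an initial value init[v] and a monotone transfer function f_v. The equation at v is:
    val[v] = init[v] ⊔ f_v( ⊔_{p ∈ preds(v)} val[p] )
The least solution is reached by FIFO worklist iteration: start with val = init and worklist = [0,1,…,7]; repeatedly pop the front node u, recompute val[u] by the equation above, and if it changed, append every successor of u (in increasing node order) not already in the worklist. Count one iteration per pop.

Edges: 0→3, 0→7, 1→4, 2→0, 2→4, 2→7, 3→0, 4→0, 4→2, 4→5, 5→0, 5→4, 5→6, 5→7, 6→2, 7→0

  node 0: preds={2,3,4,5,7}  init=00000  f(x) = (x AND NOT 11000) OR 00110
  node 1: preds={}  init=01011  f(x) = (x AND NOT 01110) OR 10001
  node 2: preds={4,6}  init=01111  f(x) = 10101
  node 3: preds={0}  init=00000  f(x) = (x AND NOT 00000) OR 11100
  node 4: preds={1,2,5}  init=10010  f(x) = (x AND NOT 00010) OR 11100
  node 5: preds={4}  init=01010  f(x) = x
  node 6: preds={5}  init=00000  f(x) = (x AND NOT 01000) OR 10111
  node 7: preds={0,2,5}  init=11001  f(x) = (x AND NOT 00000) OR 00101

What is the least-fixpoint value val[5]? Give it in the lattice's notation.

11111

Trace (11 dequeues):
  [1] u=0 | in 11111 | out 00111 | prev 00000 | push {}
  [2] u=1 | in 00000 | out 11011 | prev 01011 | push {}
  [3] u=2 | in 10010 | out 11111 | prev 01111 | push {0}
  [4] u=3 | in 00111 | out 11111 | prev 00000 | push {}
  [5] u=4 | in 11111 | out 11111 | prev 10010 | push {2}
  [6] u=5 | in 11111 | out 11111 | prev 01010 | push {4}
  [7] u=6 | in 11111 | out 10111 | prev 00000 | push {}
  [8] u=7 | in 11111 | out 11111 | prev 11001 | push {}
  [9] u=0 | in 11111 | out 00111 | ==
  [10] u=2 | in 11111 | out 11111 | ==
  [11] u=4 | in 11111 | out 11111 | ==

Converged values:
  [0] 00111
  [1] 11011
  [2] 11111
  [3] 11111
  [4] 11111
  [5] 11111
  [6] 10111
  [7] 11111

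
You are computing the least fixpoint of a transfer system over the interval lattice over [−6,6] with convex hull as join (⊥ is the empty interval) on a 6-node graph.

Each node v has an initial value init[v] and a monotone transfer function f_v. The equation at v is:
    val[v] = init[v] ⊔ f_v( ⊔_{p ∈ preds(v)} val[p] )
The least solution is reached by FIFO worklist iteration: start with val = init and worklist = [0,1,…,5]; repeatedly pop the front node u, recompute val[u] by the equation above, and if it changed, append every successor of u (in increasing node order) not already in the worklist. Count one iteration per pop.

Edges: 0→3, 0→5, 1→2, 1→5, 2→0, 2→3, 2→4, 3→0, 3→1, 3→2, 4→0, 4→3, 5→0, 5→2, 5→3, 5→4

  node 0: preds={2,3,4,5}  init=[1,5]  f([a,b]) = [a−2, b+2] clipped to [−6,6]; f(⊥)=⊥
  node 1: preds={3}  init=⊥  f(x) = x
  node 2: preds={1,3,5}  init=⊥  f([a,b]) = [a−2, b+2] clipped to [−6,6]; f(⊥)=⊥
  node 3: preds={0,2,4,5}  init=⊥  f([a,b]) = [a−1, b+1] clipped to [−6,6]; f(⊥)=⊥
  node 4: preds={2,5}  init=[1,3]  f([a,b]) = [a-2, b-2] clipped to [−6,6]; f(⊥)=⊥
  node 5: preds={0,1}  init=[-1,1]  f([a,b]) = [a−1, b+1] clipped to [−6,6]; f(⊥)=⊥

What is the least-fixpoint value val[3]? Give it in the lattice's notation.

[-6,6]

Iteration log — 18 steps:
  step 1. node 0  ⊔preds=[-1,3]  new=[-3,5]  old=[1,5]  +wl: 
  step 2. node 1  ⊔preds=⊥  new=⊥  stable
  step 3. node 2  ⊔preds=[-1,1]  new=[-3,3]  old=⊥  +wl: 0
  step 4. node 3  ⊔preds=[-3,5]  new=[-4,6]  old=⊥  +wl: 1,2
  step 5. node 4  ⊔preds=[-3,3]  new=[-5,3]  old=[1,3]  +wl: 3
  step 6. node 5  ⊔preds=[-3,5]  new=[-4,6]  old=[-1,1]  +wl: 4
  step 7. node 0  ⊔preds=[-5,6]  new=[-6,6]  old=[-3,5]  +wl: 5
  step 8. node 1  ⊔preds=[-4,6]  new=[-4,6]  old=⊥  +wl: 
  step 9. node 2  ⊔preds=[-4,6]  new=[-6,6]  old=[-3,3]  +wl: 0
  step 10. node 3  ⊔preds=[-6,6]  new=[-6,6]  old=[-4,6]  +wl: 1,2
  step 11. node 4  ⊔preds=[-6,6]  new=[-6,4]  old=[-5,3]  +wl: 3
  step 12. node 5  ⊔preds=[-6,6]  new=[-6,6]  old=[-4,6]  +wl: 4
  step 13. node 0  ⊔preds=[-6,6]  new=[-6,6]  stable
  step 14. node 1  ⊔preds=[-6,6]  new=[-6,6]  old=[-4,6]  +wl: 5
  step 15. node 2  ⊔preds=[-6,6]  new=[-6,6]  stable
  step 16. node 3  ⊔preds=[-6,6]  new=[-6,6]  stable
  step 17. node 4  ⊔preds=[-6,6]  new=[-6,4]  stable
  step 18. node 5  ⊔preds=[-6,6]  new=[-6,6]  stable

Least fixpoint reached:
  node 0: [-6,6]
  node 1: [-6,6]
  node 2: [-6,6]
  node 3: [-6,6]
  node 4: [-6,4]
  node 5: [-6,6]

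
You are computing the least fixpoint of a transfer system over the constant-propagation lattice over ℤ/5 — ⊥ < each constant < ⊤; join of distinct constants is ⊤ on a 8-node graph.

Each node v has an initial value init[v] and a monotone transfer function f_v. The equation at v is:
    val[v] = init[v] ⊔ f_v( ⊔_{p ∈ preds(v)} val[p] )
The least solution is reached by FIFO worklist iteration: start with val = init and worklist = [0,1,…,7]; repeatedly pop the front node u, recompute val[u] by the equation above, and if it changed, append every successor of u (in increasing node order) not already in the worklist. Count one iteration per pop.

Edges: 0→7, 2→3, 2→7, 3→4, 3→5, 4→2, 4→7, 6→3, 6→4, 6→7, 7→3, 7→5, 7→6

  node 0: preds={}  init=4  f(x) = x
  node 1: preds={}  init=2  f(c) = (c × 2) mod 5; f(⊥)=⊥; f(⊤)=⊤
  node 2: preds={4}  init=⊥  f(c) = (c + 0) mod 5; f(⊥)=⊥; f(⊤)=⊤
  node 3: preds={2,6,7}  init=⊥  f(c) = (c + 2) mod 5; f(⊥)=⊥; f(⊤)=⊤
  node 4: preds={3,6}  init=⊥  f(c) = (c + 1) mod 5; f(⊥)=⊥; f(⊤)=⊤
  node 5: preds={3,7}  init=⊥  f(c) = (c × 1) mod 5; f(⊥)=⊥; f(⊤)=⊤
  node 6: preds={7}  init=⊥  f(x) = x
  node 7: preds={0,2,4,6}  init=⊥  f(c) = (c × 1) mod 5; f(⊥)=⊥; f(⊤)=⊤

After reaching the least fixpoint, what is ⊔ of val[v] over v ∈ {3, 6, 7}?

Iteration log — 21 steps:
  step 1. node 0  ⊔preds=⊥  new=4  stable
  step 2. node 1  ⊔preds=⊥  new=2  stable
  step 3. node 2  ⊔preds=⊥  new=⊥  stable
  step 4. node 3  ⊔preds=⊥  new=⊥  stable
  step 5. node 4  ⊔preds=⊥  new=⊥  stable
  step 6. node 5  ⊔preds=⊥  new=⊥  stable
  step 7. node 6  ⊔preds=⊥  new=⊥  stable
  step 8. node 7  ⊔preds=4  new=4  old=⊥  +wl: 3,5,6
  step 9. node 3  ⊔preds=4  new=1  old=⊥  +wl: 4
  step 10. node 5  ⊔preds=⊤  new=⊤  old=⊥  +wl: 
  step 11. node 6  ⊔preds=4  new=4  old=⊥  +wl: 3,7
  step 12. node 4  ⊔preds=⊤  new=⊤  old=⊥  +wl: 2
  step 13. node 3  ⊔preds=4  new=1  stable
  step 14. node 7  ⊔preds=⊤  new=⊤  old=4  +wl: 3,5,6
  step 15. node 2  ⊔preds=⊤  new=⊤  old=⊥  +wl: 7
  step 16. node 3  ⊔preds=⊤  new=⊤  old=1  +wl: 4
  step 17. node 5  ⊔preds=⊤  new=⊤  stable
  step 18. node 6  ⊔preds=⊤  new=⊤  old=4  +wl: 3
  step 19. node 7  ⊔preds=⊤  new=⊤  stable
  step 20. node 4  ⊔preds=⊤  new=⊤  stable
  step 21. node 3  ⊔preds=⊤  new=⊤  stable

Least fixpoint reached:
  node 0: 4
  node 1: 2
  node 2: ⊤
  node 3: ⊤
  node 4: ⊤
  node 5: ⊤
  node 6: ⊤
  node 7: ⊤

⊤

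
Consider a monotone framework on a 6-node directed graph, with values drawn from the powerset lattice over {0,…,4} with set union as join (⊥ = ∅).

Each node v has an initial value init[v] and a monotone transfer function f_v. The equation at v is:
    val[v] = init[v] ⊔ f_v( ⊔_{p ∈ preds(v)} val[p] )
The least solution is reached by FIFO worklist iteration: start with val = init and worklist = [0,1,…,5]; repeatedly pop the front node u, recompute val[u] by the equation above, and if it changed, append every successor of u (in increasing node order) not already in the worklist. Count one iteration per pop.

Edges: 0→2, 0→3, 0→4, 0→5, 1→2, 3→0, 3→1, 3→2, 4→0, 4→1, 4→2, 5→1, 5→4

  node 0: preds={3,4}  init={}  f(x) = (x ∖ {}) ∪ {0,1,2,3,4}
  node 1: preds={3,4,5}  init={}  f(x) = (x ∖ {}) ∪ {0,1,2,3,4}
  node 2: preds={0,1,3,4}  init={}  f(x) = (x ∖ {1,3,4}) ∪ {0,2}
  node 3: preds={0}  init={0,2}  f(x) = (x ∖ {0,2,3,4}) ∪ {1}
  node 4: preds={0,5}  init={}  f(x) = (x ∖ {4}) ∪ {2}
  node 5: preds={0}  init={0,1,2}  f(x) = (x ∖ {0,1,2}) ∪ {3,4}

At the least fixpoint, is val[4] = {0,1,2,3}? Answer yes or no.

yes

Worklist (10 pops):
  #1 pop 0: in={0,2} → {0,1,2,3,4} (was {}); enqueue []
  #2 pop 1: in={0,1,2} → {0,1,2,3,4} (was {}); enqueue []
  #3 pop 2: in={0,1,2,3,4} → {0,2} (was {}); enqueue []
  #4 pop 3: in={0,1,2,3,4} → {0,1,2} (was {0,2}); enqueue [0,1,2]
  #5 pop 4: in={0,1,2,3,4} → {0,1,2,3} (was {}); enqueue []
  #6 pop 5: in={0,1,2,3,4} → {0,1,2,3,4} (was {0,1,2}); enqueue [4]
  #7 pop 0: in={0,1,2,3} → {0,1,2,3,4} (no change)
  #8 pop 1: in={0,1,2,3,4} → {0,1,2,3,4} (no change)
  #9 pop 2: in={0,1,2,3,4} → {0,2} (no change)
  #10 pop 4: in={0,1,2,3,4} → {0,1,2,3} (no change)

Fixpoint:
  val[0] = {0,1,2,3,4}
  val[1] = {0,1,2,3,4}
  val[2] = {0,2}
  val[3] = {0,1,2}
  val[4] = {0,1,2,3}
  val[5] = {0,1,2,3,4}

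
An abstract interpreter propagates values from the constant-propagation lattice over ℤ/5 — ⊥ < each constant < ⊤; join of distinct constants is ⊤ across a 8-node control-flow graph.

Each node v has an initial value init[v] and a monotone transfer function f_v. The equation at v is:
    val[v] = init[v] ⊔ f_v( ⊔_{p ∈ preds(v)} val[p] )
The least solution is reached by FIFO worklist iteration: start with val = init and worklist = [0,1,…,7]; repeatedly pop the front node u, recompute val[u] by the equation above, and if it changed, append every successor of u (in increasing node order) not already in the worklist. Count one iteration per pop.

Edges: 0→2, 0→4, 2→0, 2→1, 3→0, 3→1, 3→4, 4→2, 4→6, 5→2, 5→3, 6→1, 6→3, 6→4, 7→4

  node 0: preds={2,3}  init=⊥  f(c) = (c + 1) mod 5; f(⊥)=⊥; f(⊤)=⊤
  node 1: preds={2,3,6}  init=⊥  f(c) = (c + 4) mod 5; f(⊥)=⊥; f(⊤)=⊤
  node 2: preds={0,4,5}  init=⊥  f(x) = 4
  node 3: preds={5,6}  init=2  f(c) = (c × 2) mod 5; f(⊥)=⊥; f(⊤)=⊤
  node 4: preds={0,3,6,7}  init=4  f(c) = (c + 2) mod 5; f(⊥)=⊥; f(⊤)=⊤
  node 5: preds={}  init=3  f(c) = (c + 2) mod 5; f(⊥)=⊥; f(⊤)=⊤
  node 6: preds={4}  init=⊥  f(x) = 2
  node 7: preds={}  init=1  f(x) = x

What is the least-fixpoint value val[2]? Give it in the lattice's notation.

Trace (13 dequeues):
  [1] u=0 | in 2 | out 3 | prev ⊥ | push {}
  [2] u=1 | in 2 | out 1 | prev ⊥ | push {}
  [3] u=2 | in ⊤ | out 4 | prev ⊥ | push {0,1}
  [4] u=3 | in 3 | out ⊤ | prev 2 | push {}
  [5] u=4 | in ⊤ | out ⊤ | prev 4 | push {2}
  [6] u=5 | in ⊥ | out 3 | ==
  [7] u=6 | in ⊤ | out 2 | prev ⊥ | push {3,4}
  [8] u=7 | in ⊥ | out 1 | ==
  [9] u=0 | in ⊤ | out ⊤ | prev 3 | push {}
  [10] u=1 | in ⊤ | out ⊤ | prev 1 | push {}
  [11] u=2 | in ⊤ | out 4 | ==
  [12] u=3 | in ⊤ | out ⊤ | ==
  [13] u=4 | in ⊤ | out ⊤ | ==

Converged values:
  [0] ⊤
  [1] ⊤
  [2] 4
  [3] ⊤
  [4] ⊤
  [5] 3
  [6] 2
  [7] 1

4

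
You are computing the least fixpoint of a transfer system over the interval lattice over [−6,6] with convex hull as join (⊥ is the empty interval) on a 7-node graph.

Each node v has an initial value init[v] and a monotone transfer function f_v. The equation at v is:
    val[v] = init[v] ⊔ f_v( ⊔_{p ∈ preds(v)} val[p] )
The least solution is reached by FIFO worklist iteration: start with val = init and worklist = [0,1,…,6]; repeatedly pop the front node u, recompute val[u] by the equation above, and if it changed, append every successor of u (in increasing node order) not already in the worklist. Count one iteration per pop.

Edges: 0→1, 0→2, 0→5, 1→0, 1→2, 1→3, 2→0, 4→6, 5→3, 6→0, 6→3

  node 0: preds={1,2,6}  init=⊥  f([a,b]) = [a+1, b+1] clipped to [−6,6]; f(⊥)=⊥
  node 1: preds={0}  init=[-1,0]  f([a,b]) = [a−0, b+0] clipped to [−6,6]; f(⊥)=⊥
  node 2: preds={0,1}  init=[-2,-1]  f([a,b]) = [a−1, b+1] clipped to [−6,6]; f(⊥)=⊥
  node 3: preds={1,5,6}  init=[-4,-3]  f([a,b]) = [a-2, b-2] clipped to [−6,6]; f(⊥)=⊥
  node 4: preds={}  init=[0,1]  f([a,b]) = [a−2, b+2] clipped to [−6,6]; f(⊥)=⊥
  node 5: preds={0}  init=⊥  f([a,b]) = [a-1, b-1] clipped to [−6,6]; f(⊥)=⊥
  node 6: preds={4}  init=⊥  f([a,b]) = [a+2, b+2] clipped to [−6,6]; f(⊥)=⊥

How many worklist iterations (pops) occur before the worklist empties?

Worklist (19 pops):
  #1 pop 0: in=[-2,0] → [-1,1] (was ⊥); enqueue []
  #2 pop 1: in=[-1,1] → [-1,1] (was [-1,0]); enqueue [0]
  #3 pop 2: in=[-1,1] → [-2,2] (was [-2,-1]); enqueue []
  #4 pop 3: in=[-1,1] → [-4,-1] (was [-4,-3]); enqueue []
  #5 pop 4: in=⊥ → [0,1] (no change)
  #6 pop 5: in=[-1,1] → [-2,0] (was ⊥); enqueue [3]
  #7 pop 6: in=[0,1] → [2,3] (was ⊥); enqueue []
  #8 pop 0: in=[-2,3] → [-1,4] (was [-1,1]); enqueue [1,2,5]
  #9 pop 3: in=[-2,3] → [-4,1] (was [-4,-1]); enqueue []
  #10 pop 1: in=[-1,4] → [-1,4] (was [-1,1]); enqueue [0,3]
  #11 pop 2: in=[-1,4] → [-2,5] (was [-2,2]); enqueue []
  #12 pop 5: in=[-1,4] → [-2,3] (was [-2,0]); enqueue []
  #13 pop 0: in=[-2,5] → [-1,6] (was [-1,4]); enqueue [1,2,5]
  #14 pop 3: in=[-2,4] → [-4,2] (was [-4,1]); enqueue []
  #15 pop 1: in=[-1,6] → [-1,6] (was [-1,4]); enqueue [0,3]
  #16 pop 2: in=[-1,6] → [-2,6] (was [-2,5]); enqueue []
  #17 pop 5: in=[-1,6] → [-2,5] (was [-2,3]); enqueue []
  #18 pop 0: in=[-2,6] → [-1,6] (no change)
  #19 pop 3: in=[-2,6] → [-4,4] (was [-4,2]); enqueue []

Fixpoint:
  val[0] = [-1,6]
  val[1] = [-1,6]
  val[2] = [-2,6]
  val[3] = [-4,4]
  val[4] = [0,1]
  val[5] = [-2,5]
  val[6] = [2,3]

19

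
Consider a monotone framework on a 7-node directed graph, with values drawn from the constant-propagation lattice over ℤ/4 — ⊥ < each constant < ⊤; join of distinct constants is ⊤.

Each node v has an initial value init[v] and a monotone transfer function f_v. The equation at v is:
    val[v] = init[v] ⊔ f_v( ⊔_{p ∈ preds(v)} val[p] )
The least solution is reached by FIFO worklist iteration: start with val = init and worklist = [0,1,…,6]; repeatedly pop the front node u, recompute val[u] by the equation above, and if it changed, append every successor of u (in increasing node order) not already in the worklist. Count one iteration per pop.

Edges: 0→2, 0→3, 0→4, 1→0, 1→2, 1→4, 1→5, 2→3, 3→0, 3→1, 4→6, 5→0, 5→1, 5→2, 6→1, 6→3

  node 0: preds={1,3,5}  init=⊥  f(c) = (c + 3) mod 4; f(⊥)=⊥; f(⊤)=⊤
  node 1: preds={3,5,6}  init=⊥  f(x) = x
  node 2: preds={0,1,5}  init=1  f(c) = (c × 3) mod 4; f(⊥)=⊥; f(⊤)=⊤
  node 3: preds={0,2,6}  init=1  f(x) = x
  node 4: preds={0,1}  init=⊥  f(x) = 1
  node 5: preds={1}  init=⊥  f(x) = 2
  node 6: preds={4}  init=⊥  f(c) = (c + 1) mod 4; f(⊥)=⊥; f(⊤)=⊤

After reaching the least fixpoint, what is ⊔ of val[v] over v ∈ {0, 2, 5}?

⊤

Iteration log — 14 steps:
  step 1. node 0  ⊔preds=1  new=0  old=⊥  +wl: 
  step 2. node 1  ⊔preds=1  new=1  old=⊥  +wl: 0
  step 3. node 2  ⊔preds=⊤  new=⊤  old=1  +wl: 
  step 4. node 3  ⊔preds=⊤  new=⊤  old=1  +wl: 1
  step 5. node 4  ⊔preds=⊤  new=1  old=⊥  +wl: 
  step 6. node 5  ⊔preds=1  new=2  old=⊥  +wl: 2
  step 7. node 6  ⊔preds=1  new=2  old=⊥  +wl: 3
  step 8. node 0  ⊔preds=⊤  new=⊤  old=0  +wl: 4
  step 9. node 1  ⊔preds=⊤  new=⊤  old=1  +wl: 0,5
  step 10. node 2  ⊔preds=⊤  new=⊤  stable
  step 11. node 3  ⊔preds=⊤  new=⊤  stable
  step 12. node 4  ⊔preds=⊤  new=1  stable
  step 13. node 0  ⊔preds=⊤  new=⊤  stable
  step 14. node 5  ⊔preds=⊤  new=2  stable

Least fixpoint reached:
  node 0: ⊤
  node 1: ⊤
  node 2: ⊤
  node 3: ⊤
  node 4: 1
  node 5: 2
  node 6: 2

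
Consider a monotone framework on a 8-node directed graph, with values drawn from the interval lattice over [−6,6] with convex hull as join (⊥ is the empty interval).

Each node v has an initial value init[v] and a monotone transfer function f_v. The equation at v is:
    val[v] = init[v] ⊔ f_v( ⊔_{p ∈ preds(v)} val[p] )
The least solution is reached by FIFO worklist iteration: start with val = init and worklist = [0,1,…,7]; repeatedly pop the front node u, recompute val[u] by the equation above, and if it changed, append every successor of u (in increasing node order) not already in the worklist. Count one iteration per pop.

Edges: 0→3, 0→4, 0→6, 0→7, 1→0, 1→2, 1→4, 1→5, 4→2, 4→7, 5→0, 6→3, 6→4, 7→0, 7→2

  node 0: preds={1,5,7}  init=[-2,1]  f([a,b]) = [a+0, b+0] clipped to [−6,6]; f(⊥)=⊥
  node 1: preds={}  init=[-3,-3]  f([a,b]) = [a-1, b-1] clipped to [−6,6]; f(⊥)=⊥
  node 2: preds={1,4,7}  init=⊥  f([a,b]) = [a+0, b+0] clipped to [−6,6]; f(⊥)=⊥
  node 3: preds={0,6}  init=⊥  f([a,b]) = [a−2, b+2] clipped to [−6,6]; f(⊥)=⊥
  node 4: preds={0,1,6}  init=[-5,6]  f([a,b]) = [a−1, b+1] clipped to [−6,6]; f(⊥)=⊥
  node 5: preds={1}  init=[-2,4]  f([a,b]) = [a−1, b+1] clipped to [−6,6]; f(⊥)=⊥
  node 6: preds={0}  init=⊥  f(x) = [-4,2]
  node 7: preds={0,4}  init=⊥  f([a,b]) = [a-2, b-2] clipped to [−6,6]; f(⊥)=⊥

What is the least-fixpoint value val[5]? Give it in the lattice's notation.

[-4,4]

Worklist (14 pops):
  #1 pop 0: in=[-3,4] → [-3,4] (was [-2,1]); enqueue []
  #2 pop 1: in=⊥ → [-3,-3] (no change)
  #3 pop 2: in=[-5,6] → [-5,6] (was ⊥); enqueue []
  #4 pop 3: in=[-3,4] → [-5,6] (was ⊥); enqueue []
  #5 pop 4: in=[-3,4] → [-5,6] (no change)
  #6 pop 5: in=[-3,-3] → [-4,4] (was [-2,4]); enqueue [0]
  #7 pop 6: in=[-3,4] → [-4,2] (was ⊥); enqueue [3,4]
  #8 pop 7: in=[-5,6] → [-6,4] (was ⊥); enqueue [2]
  #9 pop 0: in=[-6,4] → [-6,4] (was [-3,4]); enqueue [6,7]
  #10 pop 3: in=[-6,4] → [-6,6] (was [-5,6]); enqueue []
  #11 pop 4: in=[-6,4] → [-6,6] (was [-5,6]); enqueue []
  #12 pop 2: in=[-6,6] → [-6,6] (was [-5,6]); enqueue []
  #13 pop 6: in=[-6,4] → [-4,2] (no change)
  #14 pop 7: in=[-6,6] → [-6,4] (no change)

Fixpoint:
  val[0] = [-6,4]
  val[1] = [-3,-3]
  val[2] = [-6,6]
  val[3] = [-6,6]
  val[4] = [-6,6]
  val[5] = [-4,4]
  val[6] = [-4,2]
  val[7] = [-6,4]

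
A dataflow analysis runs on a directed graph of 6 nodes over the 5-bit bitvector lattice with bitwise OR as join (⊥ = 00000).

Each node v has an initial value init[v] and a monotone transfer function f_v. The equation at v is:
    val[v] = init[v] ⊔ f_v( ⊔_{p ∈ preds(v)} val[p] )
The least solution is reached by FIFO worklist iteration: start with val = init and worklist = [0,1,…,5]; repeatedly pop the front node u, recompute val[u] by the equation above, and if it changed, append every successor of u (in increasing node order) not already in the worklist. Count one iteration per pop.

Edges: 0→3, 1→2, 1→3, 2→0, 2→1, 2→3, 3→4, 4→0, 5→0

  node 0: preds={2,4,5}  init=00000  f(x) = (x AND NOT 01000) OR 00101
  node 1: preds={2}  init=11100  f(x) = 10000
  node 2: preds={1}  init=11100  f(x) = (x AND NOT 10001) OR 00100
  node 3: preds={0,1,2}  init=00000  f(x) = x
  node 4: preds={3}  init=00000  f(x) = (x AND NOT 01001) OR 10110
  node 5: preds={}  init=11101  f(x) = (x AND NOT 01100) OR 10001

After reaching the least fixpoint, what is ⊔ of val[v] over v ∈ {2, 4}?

Trace (9 dequeues):
  [1] u=0 | in 11101 | out 10101 | prev 00000 | push {}
  [2] u=1 | in 11100 | out 11100 | ==
  [3] u=2 | in 11100 | out 11100 | ==
  [4] u=3 | in 11101 | out 11101 | prev 00000 | push {}
  [5] u=4 | in 11101 | out 10110 | prev 00000 | push {0}
  [6] u=5 | in 00000 | out 11101 | ==
  [7] u=0 | in 11111 | out 10111 | prev 10101 | push {3}
  [8] u=3 | in 11111 | out 11111 | prev 11101 | push {4}
  [9] u=4 | in 11111 | out 10110 | ==

Converged values:
  [0] 10111
  [1] 11100
  [2] 11100
  [3] 11111
  [4] 10110
  [5] 11101

11110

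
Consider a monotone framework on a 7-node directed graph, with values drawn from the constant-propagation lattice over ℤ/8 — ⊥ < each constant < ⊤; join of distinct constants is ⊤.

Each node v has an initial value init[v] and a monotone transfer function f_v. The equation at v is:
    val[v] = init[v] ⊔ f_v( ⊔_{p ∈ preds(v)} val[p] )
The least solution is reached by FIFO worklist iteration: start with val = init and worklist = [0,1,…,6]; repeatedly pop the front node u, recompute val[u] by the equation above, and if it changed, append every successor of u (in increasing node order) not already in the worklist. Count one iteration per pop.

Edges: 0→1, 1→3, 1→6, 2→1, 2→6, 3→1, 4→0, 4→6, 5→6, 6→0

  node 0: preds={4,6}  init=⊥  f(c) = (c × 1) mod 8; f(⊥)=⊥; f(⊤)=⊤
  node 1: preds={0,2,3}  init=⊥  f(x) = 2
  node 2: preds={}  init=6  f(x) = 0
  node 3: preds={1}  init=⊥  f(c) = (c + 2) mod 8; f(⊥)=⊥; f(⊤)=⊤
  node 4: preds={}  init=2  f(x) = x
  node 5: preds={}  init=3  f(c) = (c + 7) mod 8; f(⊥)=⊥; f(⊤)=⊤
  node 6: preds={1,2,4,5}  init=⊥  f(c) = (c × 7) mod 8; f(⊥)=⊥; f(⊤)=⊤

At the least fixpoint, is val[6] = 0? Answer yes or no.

no

Iteration log — 10 steps:
  step 1. node 0  ⊔preds=2  new=2  old=⊥  +wl: 
  step 2. node 1  ⊔preds=⊤  new=2  old=⊥  +wl: 
  step 3. node 2  ⊔preds=⊥  new=⊤  old=6  +wl: 1
  step 4. node 3  ⊔preds=2  new=4  old=⊥  +wl: 
  step 5. node 4  ⊔preds=⊥  new=2  stable
  step 6. node 5  ⊔preds=⊥  new=3  stable
  step 7. node 6  ⊔preds=⊤  new=⊤  old=⊥  +wl: 0
  step 8. node 1  ⊔preds=⊤  new=2  stable
  step 9. node 0  ⊔preds=⊤  new=⊤  old=2  +wl: 1
  step 10. node 1  ⊔preds=⊤  new=2  stable

Least fixpoint reached:
  node 0: ⊤
  node 1: 2
  node 2: ⊤
  node 3: 4
  node 4: 2
  node 5: 3
  node 6: ⊤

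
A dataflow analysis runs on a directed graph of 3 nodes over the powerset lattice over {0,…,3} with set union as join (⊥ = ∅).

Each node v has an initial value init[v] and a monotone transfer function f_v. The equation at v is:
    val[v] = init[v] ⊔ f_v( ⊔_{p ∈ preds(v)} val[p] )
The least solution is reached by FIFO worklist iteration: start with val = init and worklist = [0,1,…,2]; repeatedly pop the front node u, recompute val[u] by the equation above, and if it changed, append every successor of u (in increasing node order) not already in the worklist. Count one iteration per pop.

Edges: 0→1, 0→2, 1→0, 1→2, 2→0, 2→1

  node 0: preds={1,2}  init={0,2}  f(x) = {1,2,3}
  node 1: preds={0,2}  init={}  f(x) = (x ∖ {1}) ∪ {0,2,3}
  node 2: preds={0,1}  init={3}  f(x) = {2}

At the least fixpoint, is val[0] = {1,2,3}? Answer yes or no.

no

Trace (5 dequeues):
  [1] u=0 | in {3} | out {0,1,2,3} | prev {0,2} | push {}
  [2] u=1 | in {0,1,2,3} | out {0,2,3} | prev {} | push {0}
  [3] u=2 | in {0,1,2,3} | out {2,3} | prev {3} | push {1}
  [4] u=0 | in {0,2,3} | out {0,1,2,3} | ==
  [5] u=1 | in {0,1,2,3} | out {0,2,3} | ==

Converged values:
  [0] {0,1,2,3}
  [1] {0,2,3}
  [2] {2,3}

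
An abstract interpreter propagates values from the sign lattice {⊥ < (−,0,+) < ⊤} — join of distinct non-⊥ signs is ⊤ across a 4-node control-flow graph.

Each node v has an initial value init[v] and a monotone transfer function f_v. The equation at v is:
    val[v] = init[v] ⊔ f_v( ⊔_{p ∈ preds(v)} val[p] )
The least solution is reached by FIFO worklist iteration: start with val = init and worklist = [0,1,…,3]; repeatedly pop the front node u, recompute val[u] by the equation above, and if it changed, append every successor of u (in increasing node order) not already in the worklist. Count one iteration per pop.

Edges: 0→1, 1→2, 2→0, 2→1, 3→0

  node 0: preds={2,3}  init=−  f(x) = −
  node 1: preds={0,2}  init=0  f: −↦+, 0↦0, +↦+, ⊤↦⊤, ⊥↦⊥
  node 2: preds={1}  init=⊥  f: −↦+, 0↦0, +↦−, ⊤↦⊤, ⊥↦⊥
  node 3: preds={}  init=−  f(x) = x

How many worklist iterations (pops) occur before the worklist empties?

Worklist (6 pops):
  #1 pop 0: in=− → − (no change)
  #2 pop 1: in=− → ⊤ (was 0); enqueue []
  #3 pop 2: in=⊤ → ⊤ (was ⊥); enqueue [0,1]
  #4 pop 3: in=⊥ → − (no change)
  #5 pop 0: in=⊤ → − (no change)
  #6 pop 1: in=⊤ → ⊤ (no change)

Fixpoint:
  val[0] = −
  val[1] = ⊤
  val[2] = ⊤
  val[3] = −

6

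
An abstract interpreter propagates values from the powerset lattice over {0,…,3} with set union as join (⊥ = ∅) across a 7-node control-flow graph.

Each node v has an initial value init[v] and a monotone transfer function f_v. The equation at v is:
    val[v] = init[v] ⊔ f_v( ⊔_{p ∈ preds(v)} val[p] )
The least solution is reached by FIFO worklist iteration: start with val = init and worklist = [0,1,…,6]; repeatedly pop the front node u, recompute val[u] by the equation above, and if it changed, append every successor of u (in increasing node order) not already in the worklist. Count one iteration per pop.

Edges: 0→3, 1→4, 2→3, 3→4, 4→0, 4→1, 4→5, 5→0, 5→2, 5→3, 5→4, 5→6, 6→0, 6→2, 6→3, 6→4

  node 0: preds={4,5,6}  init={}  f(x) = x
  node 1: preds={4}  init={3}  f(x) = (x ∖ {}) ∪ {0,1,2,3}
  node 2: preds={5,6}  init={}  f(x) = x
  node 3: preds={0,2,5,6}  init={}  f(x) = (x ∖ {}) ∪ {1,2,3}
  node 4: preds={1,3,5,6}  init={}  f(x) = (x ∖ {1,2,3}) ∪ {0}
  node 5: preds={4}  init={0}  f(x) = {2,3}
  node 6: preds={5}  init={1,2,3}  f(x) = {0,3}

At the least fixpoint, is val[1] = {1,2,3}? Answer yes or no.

no

Worklist (12 pops):
  #1 pop 0: in={0,1,2,3} → {0,1,2,3} (was {}); enqueue []
  #2 pop 1: in={} → {0,1,2,3} (was {3}); enqueue []
  #3 pop 2: in={0,1,2,3} → {0,1,2,3} (was {}); enqueue []
  #4 pop 3: in={0,1,2,3} → {0,1,2,3} (was {}); enqueue []
  #5 pop 4: in={0,1,2,3} → {0} (was {}); enqueue [0,1]
  #6 pop 5: in={0} → {0,2,3} (was {0}); enqueue [2,3,4]
  #7 pop 6: in={0,2,3} → {0,1,2,3} (was {1,2,3}); enqueue []
  #8 pop 0: in={0,1,2,3} → {0,1,2,3} (no change)
  #9 pop 1: in={0} → {0,1,2,3} (no change)
  #10 pop 2: in={0,1,2,3} → {0,1,2,3} (no change)
  #11 pop 3: in={0,1,2,3} → {0,1,2,3} (no change)
  #12 pop 4: in={0,1,2,3} → {0} (no change)

Fixpoint:
  val[0] = {0,1,2,3}
  val[1] = {0,1,2,3}
  val[2] = {0,1,2,3}
  val[3] = {0,1,2,3}
  val[4] = {0}
  val[5] = {0,2,3}
  val[6] = {0,1,2,3}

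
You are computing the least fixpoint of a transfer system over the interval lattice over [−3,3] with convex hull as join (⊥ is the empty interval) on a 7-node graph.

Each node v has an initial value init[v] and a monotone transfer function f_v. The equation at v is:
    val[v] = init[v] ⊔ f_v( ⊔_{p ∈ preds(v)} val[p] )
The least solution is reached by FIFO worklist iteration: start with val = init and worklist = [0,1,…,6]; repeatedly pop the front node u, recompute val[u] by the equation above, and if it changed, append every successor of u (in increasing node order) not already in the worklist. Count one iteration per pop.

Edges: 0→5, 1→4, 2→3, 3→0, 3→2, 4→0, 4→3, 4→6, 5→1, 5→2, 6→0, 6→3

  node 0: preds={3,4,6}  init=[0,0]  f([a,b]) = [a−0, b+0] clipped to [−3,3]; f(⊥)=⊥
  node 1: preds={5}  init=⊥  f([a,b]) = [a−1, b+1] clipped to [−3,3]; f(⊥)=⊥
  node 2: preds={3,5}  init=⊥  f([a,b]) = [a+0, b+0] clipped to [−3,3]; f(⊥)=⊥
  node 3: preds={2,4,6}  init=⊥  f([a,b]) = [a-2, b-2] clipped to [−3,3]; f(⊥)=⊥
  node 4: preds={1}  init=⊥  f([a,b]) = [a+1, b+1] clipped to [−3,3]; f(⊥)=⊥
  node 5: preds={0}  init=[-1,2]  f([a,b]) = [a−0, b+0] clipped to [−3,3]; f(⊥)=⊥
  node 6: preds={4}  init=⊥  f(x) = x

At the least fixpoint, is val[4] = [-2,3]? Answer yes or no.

Worklist (21 pops):
  #1 pop 0: in=⊥ → [0,0] (no change)
  #2 pop 1: in=[-1,2] → [-2,3] (was ⊥); enqueue []
  #3 pop 2: in=[-1,2] → [-1,2] (was ⊥); enqueue []
  #4 pop 3: in=[-1,2] → [-3,0] (was ⊥); enqueue [0,2]
  #5 pop 4: in=[-2,3] → [-1,3] (was ⊥); enqueue [3]
  #6 pop 5: in=[0,0] → [-1,2] (no change)
  #7 pop 6: in=[-1,3] → [-1,3] (was ⊥); enqueue []
  #8 pop 0: in=[-3,3] → [-3,3] (was [0,0]); enqueue [5]
  #9 pop 2: in=[-3,2] → [-3,2] (was [-1,2]); enqueue []
  #10 pop 3: in=[-3,3] → [-3,1] (was [-3,0]); enqueue [0,2]
  #11 pop 5: in=[-3,3] → [-3,3] (was [-1,2]); enqueue [1]
  #12 pop 0: in=[-3,3] → [-3,3] (no change)
  #13 pop 2: in=[-3,3] → [-3,3] (was [-3,2]); enqueue [3]
  #14 pop 1: in=[-3,3] → [-3,3] (was [-2,3]); enqueue [4]
  #15 pop 3: in=[-3,3] → [-3,1] (no change)
  #16 pop 4: in=[-3,3] → [-2,3] (was [-1,3]); enqueue [0,3,6]
  #17 pop 0: in=[-3,3] → [-3,3] (no change)
  #18 pop 3: in=[-3,3] → [-3,1] (no change)
  #19 pop 6: in=[-2,3] → [-2,3] (was [-1,3]); enqueue [0,3]
  #20 pop 0: in=[-3,3] → [-3,3] (no change)
  #21 pop 3: in=[-3,3] → [-3,1] (no change)

Fixpoint:
  val[0] = [-3,3]
  val[1] = [-3,3]
  val[2] = [-3,3]
  val[3] = [-3,1]
  val[4] = [-2,3]
  val[5] = [-3,3]
  val[6] = [-2,3]

yes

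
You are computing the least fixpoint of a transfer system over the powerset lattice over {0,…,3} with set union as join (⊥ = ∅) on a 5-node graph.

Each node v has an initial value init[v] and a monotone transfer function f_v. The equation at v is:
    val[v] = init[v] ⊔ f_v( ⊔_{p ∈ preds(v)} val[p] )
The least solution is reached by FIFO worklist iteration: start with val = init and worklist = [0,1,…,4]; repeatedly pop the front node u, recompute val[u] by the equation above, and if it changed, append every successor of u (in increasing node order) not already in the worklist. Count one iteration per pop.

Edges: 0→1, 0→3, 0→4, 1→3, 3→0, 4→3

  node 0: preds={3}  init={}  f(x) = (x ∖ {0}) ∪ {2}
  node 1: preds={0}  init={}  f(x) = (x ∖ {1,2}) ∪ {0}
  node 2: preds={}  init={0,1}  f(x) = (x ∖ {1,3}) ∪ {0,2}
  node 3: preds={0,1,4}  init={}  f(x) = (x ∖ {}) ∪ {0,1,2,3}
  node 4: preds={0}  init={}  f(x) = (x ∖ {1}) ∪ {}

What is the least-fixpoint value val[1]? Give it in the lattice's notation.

Trace (10 dequeues):
  [1] u=0 | in {} | out {2} | prev {} | push {}
  [2] u=1 | in {2} | out {0} | prev {} | push {}
  [3] u=2 | in {} | out {0,1,2} | prev {0,1} | push {}
  [4] u=3 | in {0,2} | out {0,1,2,3} | prev {} | push {0}
  [5] u=4 | in {2} | out {2} | prev {} | push {3}
  [6] u=0 | in {0,1,2,3} | out {1,2,3} | prev {2} | push {1,4}
  [7] u=3 | in {0,1,2,3} | out {0,1,2,3} | ==
  [8] u=1 | in {1,2,3} | out {0,3} | prev {0} | push {3}
  [9] u=4 | in {1,2,3} | out {2,3} | prev {2} | push {}
  [10] u=3 | in {0,1,2,3} | out {0,1,2,3} | ==

Converged values:
  [0] {1,2,3}
  [1] {0,3}
  [2] {0,1,2}
  [3] {0,1,2,3}
  [4] {2,3}

{0,3}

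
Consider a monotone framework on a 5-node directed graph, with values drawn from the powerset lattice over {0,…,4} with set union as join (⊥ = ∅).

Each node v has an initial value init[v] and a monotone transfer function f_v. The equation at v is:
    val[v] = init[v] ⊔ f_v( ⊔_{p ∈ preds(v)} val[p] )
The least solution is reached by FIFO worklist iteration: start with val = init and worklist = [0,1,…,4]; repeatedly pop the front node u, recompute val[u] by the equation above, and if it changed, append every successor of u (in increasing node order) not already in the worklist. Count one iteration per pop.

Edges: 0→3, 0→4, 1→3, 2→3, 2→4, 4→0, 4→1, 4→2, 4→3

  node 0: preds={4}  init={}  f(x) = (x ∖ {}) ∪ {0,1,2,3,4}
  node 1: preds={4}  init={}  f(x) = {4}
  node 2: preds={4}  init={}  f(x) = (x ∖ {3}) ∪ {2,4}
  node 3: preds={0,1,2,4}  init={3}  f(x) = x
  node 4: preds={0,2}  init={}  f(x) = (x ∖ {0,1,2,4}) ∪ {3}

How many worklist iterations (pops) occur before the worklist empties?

Trace (9 dequeues):
  [1] u=0 | in {} | out {0,1,2,3,4} | prev {} | push {}
  [2] u=1 | in {} | out {4} | prev {} | push {}
  [3] u=2 | in {} | out {2,4} | prev {} | push {}
  [4] u=3 | in {0,1,2,3,4} | out {0,1,2,3,4} | prev {3} | push {}
  [5] u=4 | in {0,1,2,3,4} | out {3} | prev {} | push {0,1,2,3}
  [6] u=0 | in {3} | out {0,1,2,3,4} | ==
  [7] u=1 | in {3} | out {4} | ==
  [8] u=2 | in {3} | out {2,4} | ==
  [9] u=3 | in {0,1,2,3,4} | out {0,1,2,3,4} | ==

Converged values:
  [0] {0,1,2,3,4}
  [1] {4}
  [2] {2,4}
  [3] {0,1,2,3,4}
  [4] {3}

9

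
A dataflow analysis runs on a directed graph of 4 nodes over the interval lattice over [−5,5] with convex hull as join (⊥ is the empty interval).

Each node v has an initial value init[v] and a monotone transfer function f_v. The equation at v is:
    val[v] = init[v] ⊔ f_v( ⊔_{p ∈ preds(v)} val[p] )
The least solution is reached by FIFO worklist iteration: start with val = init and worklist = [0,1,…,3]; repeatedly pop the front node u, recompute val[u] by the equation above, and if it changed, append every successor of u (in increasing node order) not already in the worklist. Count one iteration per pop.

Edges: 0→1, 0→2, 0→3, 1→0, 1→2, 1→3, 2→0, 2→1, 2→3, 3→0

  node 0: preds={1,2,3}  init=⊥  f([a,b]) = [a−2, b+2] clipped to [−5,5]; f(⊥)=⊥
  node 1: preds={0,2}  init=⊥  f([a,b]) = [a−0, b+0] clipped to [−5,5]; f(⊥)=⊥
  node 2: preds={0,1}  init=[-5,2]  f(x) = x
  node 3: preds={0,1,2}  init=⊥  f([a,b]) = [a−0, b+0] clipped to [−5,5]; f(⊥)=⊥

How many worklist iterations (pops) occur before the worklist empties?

Iteration log — 10 steps:
  step 1. node 0  ⊔preds=[-5,2]  new=[-5,4]  old=⊥  +wl: 
  step 2. node 1  ⊔preds=[-5,4]  new=[-5,4]  old=⊥  +wl: 0
  step 3. node 2  ⊔preds=[-5,4]  new=[-5,4]  old=[-5,2]  +wl: 1
  step 4. node 3  ⊔preds=[-5,4]  new=[-5,4]  old=⊥  +wl: 
  step 5. node 0  ⊔preds=[-5,4]  new=[-5,5]  old=[-5,4]  +wl: 2,3
  step 6. node 1  ⊔preds=[-5,5]  new=[-5,5]  old=[-5,4]  +wl: 0
  step 7. node 2  ⊔preds=[-5,5]  new=[-5,5]  old=[-5,4]  +wl: 1
  step 8. node 3  ⊔preds=[-5,5]  new=[-5,5]  old=[-5,4]  +wl: 
  step 9. node 0  ⊔preds=[-5,5]  new=[-5,5]  stable
  step 10. node 1  ⊔preds=[-5,5]  new=[-5,5]  stable

Least fixpoint reached:
  node 0: [-5,5]
  node 1: [-5,5]
  node 2: [-5,5]
  node 3: [-5,5]

10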